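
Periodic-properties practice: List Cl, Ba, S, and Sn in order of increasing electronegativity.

S is in period 3, group 16; Cl is in period 3, group 17; Sn is in period 5, group 14; Ba is in period 6, group 2.
Atoms toward the upper right of the periodic table pull bonding electrons most strongly.
These span different periods and groups, so the two trends combine.
Sn > Ba: both effects reinforce here, so Sn is clearly the higher of the two.
S > Sn: relative to Sn, both the across-period and down-group shifts push S's electronegativity up.
Cl > S: Cl lies to the right of S in period 3, so the across-period effect alone puts Cl higher.
Approximate values (Pauling): S 2.58, Cl 3.16, Sn 1.96, Ba 0.89.
So from lowest to highest: Ba < Sn < S < Cl.

Ba < Sn < S < Cl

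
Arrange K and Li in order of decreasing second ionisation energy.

After 1 electron has been removed, what remains? K⁺ is the bare [Ar] core; Li⁺ is the bare [He] core.
All of these are removing an electron from a noble-gas core or deeper; the smaller core (lower principal quantum number) is held far more tightly, and within a period the higher nuclear charge binds the same core more tightly.
Tabulated IE_2 (kJ/mol): K 3052, Li 7298.
Putting it together, IE_2: K < Li.

Li > K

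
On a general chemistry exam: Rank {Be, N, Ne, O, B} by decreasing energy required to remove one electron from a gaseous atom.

Be is in period 2, group 2; B is in period 2, group 13; N is in period 2, group 15; O is in period 2, group 16; Ne is in period 2, group 18.
Across a period the outer electron is held more tightly (higher IE₁); down a group it sits in a higher shell, more shielded, and comes off more easily.
All lie in period 2; the across-period trend (first ionization energy increases left to right) applies, with the exception below.
Note the exception: Be has a higher first ionization energy than B, contrary to the simple trend — removing B's lone 2p electron is easier than breaking Be's filled 2s².
Note the exception: N has a higher first ionization energy than O, contrary to the simple trend — pairing an electron in O's 2p⁴ costs repulsion energy, so O ionizes more easily than half-filled N (2p³).
Tabulated first ionization energy (kJ/mol): Be 900, B 801, N 1402, O 1314, Ne 2081.
So from highest to lowest: Ne > N > O > Be > B.

Ne > N > O > Be > B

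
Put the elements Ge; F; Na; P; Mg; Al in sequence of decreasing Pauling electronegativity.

Electronegativity increases across a period and decreases down a group, tracking effective nuclear charge and atomic size.
These span different periods and groups, so the two trends combine.
Mg > Na: both are in period 3; the period trend gives Mg the larger value.
Al > Mg: both are in period 3; the period trend gives Al the larger value.
Ge > Al: the two effects oppose for this pair; the across-period effect wins (2.01 vs 1.61).
P > Ge: relative to Ge, both the across-period and down-group shifts push P's electronegativity up.
F > P: both effects reinforce here, so F is clearly the higher of the two.
Tabulated electronegativity (Pauling): F 3.98, Na 0.93, Mg 1.31, Al 1.61, P 2.19, Ge 2.01.
So from highest to lowest: F > P > Ge > Al > Mg > Na.

F > P > Ge > Al > Mg > Na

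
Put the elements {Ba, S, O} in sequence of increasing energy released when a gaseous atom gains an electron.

Ba, O, S

EA tends to increase across a period and decrease down a group, though the pattern is less regular than for IE or radius.
Here both period and group differ, so the two effects have to be weighed against each other.
O > Ba: both effects reinforce here, so O is clearly the higher of the two.
S > O: this pair runs against the simple trend — see the exception note.
Note the exception: S has a higher electron affinity than O, contrary to the simple trend — the compact 2p subshell of O repels the added electron more than S's larger 3p does.
For reference (kJ/mol): O 141, S 200, Ba 14.
So from lowest to highest: Ba < O < S.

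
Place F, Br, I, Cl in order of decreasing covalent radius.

I > Br > Cl > F

F is in period 2, group 17; Cl is in period 3, group 17; Br is in period 4, group 17; I is in period 5, group 17.
Atomic radius shrinks across a period as nuclear charge pulls the same shell inward, and grows down a group as new shells are added.
All are in group 17, so atomic radius increases down the group.
So from largest to smallest: I > Br > Cl > F.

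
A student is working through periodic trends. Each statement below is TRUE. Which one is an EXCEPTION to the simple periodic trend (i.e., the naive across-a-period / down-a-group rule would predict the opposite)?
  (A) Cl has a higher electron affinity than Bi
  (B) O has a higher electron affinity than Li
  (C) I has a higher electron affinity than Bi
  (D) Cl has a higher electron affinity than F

(D)

The general trend: electron affinity increases across a period and decreases down a group.
(A) Cl (period 3, group 17) vs Bi (period 6, group 15): the stated order agrees with the simple trend.
(B) O (period 2, group 16) vs Li (period 2, group 1): the stated order agrees with the simple trend.
(C) I (period 5, group 17) vs Bi (period 6, group 15): the stated order agrees with the simple trend.
(D) Cl (period 3, group 17) vs F (period 2, group 17): the stated order contradicts the simple trend.
The exception is (D): F's small 2p subshell makes the incoming electron feel strong e⁻–e⁻ repulsion, so Cl actually releases more energy on gaining an electron.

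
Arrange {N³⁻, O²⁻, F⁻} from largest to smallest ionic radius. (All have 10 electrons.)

All of these have 10 electrons, so size is governed by nuclear charge alone: the more protons, the stronger the pull on the same electron cloud, and the smaller the ion.
Nuclear charges: F⁻ (Z=9), O²⁻ (Z=8), N³⁻ (Z=7).
Largest to smallest: N³⁻ > O²⁻ > F⁻.

N³⁻, O²⁻, F⁻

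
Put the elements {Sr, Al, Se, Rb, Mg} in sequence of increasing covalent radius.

Se < Al < Mg < Sr < Rb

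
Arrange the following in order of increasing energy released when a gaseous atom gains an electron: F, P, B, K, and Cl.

B, K, P, F, Cl

B is in period 2, group 13; F is in period 2, group 17; P is in period 3, group 15; Cl is in period 3, group 17; K is in period 4, group 1.
Electron affinity generally becomes more exothermic across a period toward the halogens and less exothermic down a group.
Neither a single period nor a single group — weigh both effects.
K > B: this pair runs against the simple trend — see the exception note.
P > K: both effects reinforce here, so P is clearly the higher of the two.
F > P: relative to P, both the across-period and down-group shifts push F's electron affinity up.
Cl > F: this pair runs against the simple trend — see the exception note.
Note the exception: K has a higher electron affinity than B, contrary to the simple trend — B's ns²np¹ configuration gives only a small electron affinity — the sparsely filled np subshell binds an added electron weakly.
Note the exception: Cl has a higher electron affinity than F, contrary to the simple trend — F's small 2p subshell makes the incoming electron feel strong e⁻–e⁻ repulsion, so Cl actually releases more energy on gaining an electron.
For reference (kJ/mol): B 27, F 328, P 72, Cl 349, K 48.
So from lowest to highest: B < K < P < F < Cl.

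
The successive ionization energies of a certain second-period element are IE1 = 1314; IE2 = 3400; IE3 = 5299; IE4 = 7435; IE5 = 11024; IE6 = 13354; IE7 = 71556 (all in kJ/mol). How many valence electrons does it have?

6

Look for the largest jump between consecutive ionization energies: IE7/IE6 ≈ 5.4, far larger than any earlier ratio.
That jump marks the point where a core electron is being removed. So the atom has 6 valence electrons.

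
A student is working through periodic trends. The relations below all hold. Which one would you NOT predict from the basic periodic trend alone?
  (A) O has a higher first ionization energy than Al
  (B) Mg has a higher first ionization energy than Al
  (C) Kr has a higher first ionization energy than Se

(B)

The general trend: first ionization energy increases across a period and decreases down a group.
(A) O (period 2, group 16) vs Al (period 3, group 13): the stated order agrees with the simple trend.
(B) Mg (period 3, group 2) vs Al (period 3, group 13): the stated order contradicts the simple trend.
(C) Kr (period 4, group 18) vs Se (period 4, group 16): the stated order agrees with the simple trend.
The exception is (B): Al's single 3p electron is easier to remove than one from Mg's filled 3s².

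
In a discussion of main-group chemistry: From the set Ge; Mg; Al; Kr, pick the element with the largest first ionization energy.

Mg is in period 3, group 2; Al is in period 3, group 13; Ge is in period 4, group 14; Kr is in period 4, group 18.
First ionization energy rises across a period (greater Z_eff holds electrons more tightly) and falls down a group (valence electrons are farther from the nucleus).
Here both period and group differ, so the two effects have to be weighed against each other.
Mg > Al: this pair runs against the simple trend — see the exception note.
Ge > Mg: the two effects oppose for this pair; the across-period effect wins (762 vs 738 kJ/mol).
Kr > Ge: Kr lies to the right of Ge in period 4, so the across-period effect alone puts Kr higher.
Note the exception: Mg has a higher first ionization energy than Al, contrary to the simple trend — Al's single 3p electron is easier to remove than one from Mg's filled 3s².
For reference (kJ/mol): Mg 738, Al 578, Ge 762, Kr 1351.
The largest first ionization energy among these belongs to Kr.

Kr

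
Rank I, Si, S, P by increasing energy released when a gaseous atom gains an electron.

Si is in period 3, group 14; P is in period 3, group 15; S is in period 3, group 16; I is in period 5, group 17.
Adding an electron releases more energy for atoms nearer the top right (short of the noble gases).
These span different periods and groups, so the two trends combine.
Si > P: this pair runs against the simple trend — see the exception note.
S > Si: S lies to the right of Si in period 3, so the across-period effect alone puts S higher.
I > S: period and group pull opposite ways; the across-period shift dominates (295 vs 200 kJ/mol).
Note the exception: Si has a higher electron affinity than P, contrary to the simple trend — adding an electron to P's half-filled 3p³ is unfavourable, so Si (3p²) has the more exothermic EA.
Approximate values (kJ/mol): Si 134, P 72, S 200, I 295.
So from lowest to highest: P < Si < S < I.

P < Si < S < I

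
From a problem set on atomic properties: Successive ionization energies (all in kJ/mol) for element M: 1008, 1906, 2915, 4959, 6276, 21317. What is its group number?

Group 15

Look for the largest jump between consecutive ionization energies: IE6/IE5 ≈ 3.4, far larger than any earlier ratio.
That jump marks the point where a core electron is being removed. So the atom has 5 valence electrons.
A main-group element with 5 valence electrons is in group 15.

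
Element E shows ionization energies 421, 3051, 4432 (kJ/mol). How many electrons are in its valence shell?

1

Look for the largest jump between consecutive ionization energies: IE2/IE1 ≈ 7.2, far larger than any earlier ratio.
That jump marks the point where a core electron is being removed. So the atom has 1 valence electron.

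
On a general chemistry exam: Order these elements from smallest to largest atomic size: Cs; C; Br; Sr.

C is in period 2, group 14; Br is in period 4, group 17; Sr is in period 5, group 2; Cs is in period 6, group 1.
Across a period the added protons contract the valence shell; down a group each new principal shell makes the atom larger.
Here both period and group differ, so the two effects have to be weighed against each other.
Br > C: period and group pull opposite ways; the down-group shift dominates (114 vs 75 pm).
Sr > Br: relative to Br, both the across-period and down-group shifts push Sr's atomic radius up.
Cs > Sr: both effects reinforce here, so Cs is clearly the larger of the two.
For reference (pm): C 75, Br 114, Sr 185, Cs 232.
So from smallest to largest: C < Br < Sr < Cs.

C < Br < Sr < Cs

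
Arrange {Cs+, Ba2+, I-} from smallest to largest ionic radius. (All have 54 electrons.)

Ba2+ < Cs+ < I-

All of these have 54 electrons, so size is governed by nuclear charge alone: the more protons, the stronger the pull on the same electron cloud, and the smaller the ion.
Nuclear charges: Ba2+ (Z=56), Cs+ (Z=55), I- (Z=53).
Smallest to largest: Ba2+ < Cs+ < I-.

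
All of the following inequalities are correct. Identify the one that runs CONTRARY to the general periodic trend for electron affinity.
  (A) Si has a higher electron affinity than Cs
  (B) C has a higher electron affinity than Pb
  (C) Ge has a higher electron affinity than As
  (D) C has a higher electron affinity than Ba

(C)

The general trend: electron affinity increases across a period and decreases down a group.
(A) Si (period 3, group 14) vs Cs (period 6, group 1): the stated order agrees with the simple trend.
(B) C (period 2, group 14) vs Pb (period 6, group 14): the stated order agrees with the simple trend.
(C) Ge (period 4, group 14) vs As (period 4, group 15): the stated order contradicts the simple trend.
(D) C (period 2, group 14) vs Ba (period 6, group 2): the stated order agrees with the simple trend.
The exception is (C): adding an electron to As's half-filled 4p³ is unfavourable, so Ge (4p²) has the more exothermic EA.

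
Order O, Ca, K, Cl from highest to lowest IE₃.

The third ionization energy removes an electron from the +2 ion. For each element: O²⁺ still has 4 valence electrons; Ca²⁺ is the bare [Ar] core; K²⁺ is already 1 electron into the core; Cl²⁺ still has 5 valence electrons.
Usually core removal costs more than valence removal, but here the competition is close: a tightly held n=2 valence electron can cost more to remove than an n=3 core electron, so the actual values have to decide it.
Valence configurations: O²⁺ [He]2s²2p², Cl²⁺ [Ne]3s²3p³.
Tabulated IE_3 (kJ/mol): O 5300, Ca 4912, K 4420, Cl 3822.
Putting it together, IE_3: Cl < K < Ca < O.

O > Ca > K > Cl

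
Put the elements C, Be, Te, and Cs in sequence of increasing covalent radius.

C, Be, Te, Cs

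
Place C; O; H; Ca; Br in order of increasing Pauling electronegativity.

Ca, H, C, Br, O

H is in period 1, group 1; C is in period 2, group 14; O is in period 2, group 16; Ca is in period 4, group 2; Br is in period 4, group 17.
Smaller atoms with higher effective nuclear charge are more electronegative.
Here both period and group differ, so the two effects have to be weighed against each other.
H > Ca: period and group pull opposite ways; the down-group shift dominates (2.20 vs 1.00).
C > H: the two effects oppose for this pair; the across-period effect wins (2.55 vs 2.20).
Br > C: the two effects oppose for this pair; the across-period effect wins (2.96 vs 2.55).
O > Br: period and group pull opposite ways; the down-group shift dominates (3.44 vs 2.96).
Approximate values (Pauling): H 2.20, C 2.55, O 3.44, Ca 1.00, Br 2.96.
So from lowest to highest: Ca < H < C < Br < O.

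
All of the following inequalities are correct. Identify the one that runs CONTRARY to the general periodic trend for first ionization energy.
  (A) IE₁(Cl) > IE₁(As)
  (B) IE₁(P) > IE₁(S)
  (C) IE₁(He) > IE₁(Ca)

The general trend: first ionization energy increases across a period and decreases down a group.
(A) Cl (period 3, group 17) vs As (period 4, group 15): the stated order agrees with the simple trend.
(B) P (period 3, group 15) vs S (period 3, group 16): the stated order contradicts the simple trend.
(C) He (period 1, group 18) vs Ca (period 4, group 2): the stated order agrees with the simple trend.
The exception is (B): S (3p⁴) ionizes more easily than half-filled P (3p³) because the paired 3p electron in S is pushed out by e⁻–e⁻ repulsion.

(B)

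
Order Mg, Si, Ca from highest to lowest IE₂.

IE_2 is the cost of taking one more electron from the +1 cation: Mg⁺ still has 1 valence electron; Si⁺ still has 3 valence electrons; Ca⁺ still has 1 valence electron.
All are still removing valence electrons, so compare the +1 ions as you would atoms: IE_2 generally rises across a period (higher Z_eff) and falls down a group (larger shell), subject to the usual subshell exceptions.
Valence configurations: Mg⁺ [Ne]3s¹, Si⁺ [Ne]3s²3p¹, Ca⁺ [Ar]4s¹.
The numbers (kJ/mol): Mg 1451, Si 1577, Ca 1145.
Putting it together, IE_2: Ca < Mg < Si.

Si > Mg > Ca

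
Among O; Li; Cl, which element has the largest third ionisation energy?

IE_3 is the cost of taking one more electron from the +2 cation: O²⁺ still has 4 valence electrons; Li²⁺ is already 1 electron into the core; Cl²⁺ still has 5 valence electrons.
Core electrons are held far more tightly than valence electrons, so Li tops the IE_3 order.
Valence configurations: O²⁺ [He]2s²2p², Cl²⁺ [Ne]3s²3p³.
The numbers (kJ/mol): O 5300, Li 11815, Cl 3822.
Overall IE_3 order: Cl < O < Li.

Li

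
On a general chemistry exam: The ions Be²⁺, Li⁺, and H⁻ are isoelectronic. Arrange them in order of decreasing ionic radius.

H⁻ > Li⁺ > Be²⁺

All of these have 2 electrons, so size is governed by nuclear charge alone: the more protons, the stronger the pull on the same electron cloud, and the smaller the ion.
Nuclear charges: Be²⁺ (Z=4), Li⁺ (Z=3), H⁻ (Z=1).
Largest to smallest: H⁻ > Li⁺ > Be²⁺.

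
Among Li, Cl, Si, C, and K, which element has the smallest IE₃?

Si

IE_3 is the cost of taking one more electron from the +2 cation: Li²⁺ is already 1 electron into the core; Cl²⁺ still has 5 valence electrons; Si²⁺ still has 2 valence electrons; C²⁺ still has 2 valence electrons; K²⁺ is already 1 electron into the core.
Usually core removal costs more than valence removal, but here the competition is close: a tightly held n=2 valence electron can cost more to remove than an n=3 core electron, so the actual values have to decide it.
Valence configurations: Cl²⁺ [Ne]3s²3p³, Si²⁺ [Ne]3s², C²⁺ [He]2s².
Approximate IE_3 values (kJ/mol): Li 11815, Cl 3822, Si 3232, C 4620, K 4420.
Overall IE_3 order: Si < Cl < K < C < Li.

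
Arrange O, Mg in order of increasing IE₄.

After 3 electrons have been removed, what remains? O³⁺ still has 3 valence electrons; Mg³⁺ is already 1 electron into the core.
Core electrons are held far more tightly than valence electrons, so Mg tops the IE_4 order.
Tabulated IE_4 (kJ/mol): O 7469, Mg 10543.
Hence IE_4: O < Mg.

O < Mg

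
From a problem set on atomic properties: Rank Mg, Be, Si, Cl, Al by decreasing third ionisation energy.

Consider each +2 ion: Mg²⁺ is the bare [Ne] core; Be²⁺ is the bare [He] core; Si²⁺ still has 2 valence electrons; Cl²⁺ still has 5 valence electrons; Al²⁺ still has 1 valence electron.
Core electrons are held far more tightly than valence electrons, so Mg and Be top the IE_3 order.
Valence configurations: Si²⁺ [Ne]3s², Cl²⁺ [Ne]3s²3p³, Al²⁺ [Ne]3s¹.
Approximate IE_3 values (kJ/mol): Mg 7733, Be 14849, Si 3232, Cl 3822, Al 2745.
Overall IE_3 order: Al < Si < Cl < Mg < Be.

Be, Mg, Cl, Si, Al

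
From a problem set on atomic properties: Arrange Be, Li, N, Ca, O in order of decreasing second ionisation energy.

Li > O > N > Be > Ca

After 1 electron has been removed, what remains? Be⁺ still has 1 valence electron; Li⁺ is the bare [He] core; N⁺ still has 4 valence electrons; Ca⁺ still has 1 valence electron; O⁺ still has 5 valence electrons.
Breaking into a closed-shell core is much more expensive than removing a leftover valence electron — Li has the largest IE_2 here.
Valence configurations: Be⁺ [He]2s¹, N⁺ [He]2s²2p², Ca⁺ [Ar]4s¹, O⁺ [He]2s²2p³.
Approximate IE_2 values (kJ/mol): Be 1757, Li 7298, N 2856, Ca 1145, O 3388.
Overall IE_2 order: Ca < Be < N < O < Li.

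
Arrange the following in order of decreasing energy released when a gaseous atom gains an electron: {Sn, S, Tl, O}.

S > O > Sn > Tl

O is in period 2, group 16; S is in period 3, group 16; Sn is in period 5, group 14; Tl is in period 6, group 13.
Atoms with high Z_eff and room in the valence shell (especially the halogens) have the most exothermic electron affinities.
Neither a single period nor a single group — weigh both effects.
Sn > Tl: relative to Tl, both the across-period and down-group shifts push Sn's electron affinity up.
O > Sn: both effects reinforce here, so O is clearly the higher of the two.
S > O: this pair runs against the simple trend — see the exception note.
Note the exception: S has a higher electron affinity than O, contrary to the simple trend — the compact 2p subshell of O repels the added electron more than S's larger 3p does.
Approximate values (kJ/mol): O 141, S 200, Sn 107, Tl 19.
So from highest to lowest: S > O > Sn > Tl.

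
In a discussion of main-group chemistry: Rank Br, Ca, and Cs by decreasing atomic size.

Ca is in period 4, group 2; Br is in period 4, group 17; Cs is in period 6, group 1.
Across a period the added protons contract the valence shell; down a group each new principal shell makes the atom larger.
These span different periods and groups, so the two trends combine.
Ca > Br: Ca lies to the left of Br in period 4, so the across-period effect alone puts Ca larger.
Cs > Ca: both effects reinforce here, so Cs is clearly the larger of the two.
For reference (pm): Ca 171, Br 114, Cs 232.
So from largest to smallest: Cs > Ca > Br.

Cs, Ca, Br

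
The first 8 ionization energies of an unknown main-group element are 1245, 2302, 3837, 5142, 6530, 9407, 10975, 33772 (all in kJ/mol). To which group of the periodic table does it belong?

Group 17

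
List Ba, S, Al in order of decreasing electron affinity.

S, Al, Ba

Al is in period 3, group 13; S is in period 3, group 16; Ba is in period 6, group 2.
Adding an electron releases more energy for atoms nearer the top right (short of the noble gases).
Neither a single period nor a single group — weigh both effects.
Al > Ba: both effects reinforce here, so Al is clearly the higher of the two.
S > Al: S lies to the right of Al in period 3, so the across-period effect alone puts S higher.
Approximate values (kJ/mol): Al 42, S 200, Ba 14.
So from highest to lowest: S > Al > Ba.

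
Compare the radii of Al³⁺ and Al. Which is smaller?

Forming Al³⁺ removes 3 electrons from Al. Fewer electrons for the same nuclear charge means less shielding and a higher Z_eff on the remaining electrons, and for main-group metals the entire outer shell is lost.
A cation is smaller than its parent atom: Al³⁺ < Al.

Al³⁺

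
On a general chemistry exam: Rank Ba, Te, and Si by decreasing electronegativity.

Te, Si, Ba

Electronegativity increases across a period and decreases down a group, tracking effective nuclear charge and atomic size.
Neither a single period nor a single group — weigh both effects.
Si > Ba: both effects reinforce here, so Si is clearly the higher of the two.
Te > Si: period and group pull opposite ways; the across-period shift dominates (2.10 vs 1.90).
Tabulated electronegativity (Pauling): Si 1.90, Te 2.10, Ba 0.89.
So from highest to lowest: Te > Si > Ba.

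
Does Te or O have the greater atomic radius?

Te

O is in period 2, group 16; Te is in period 5, group 16.
Across a period the added protons contract the valence shell; down a group each new principal shell makes the atom larger.
All are in group 16, so atomic radius increases down the group.
So Te has the greater atomic radius (Te > O).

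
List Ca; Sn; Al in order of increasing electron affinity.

Ca, Al, Sn

EA tends to increase across a period and decrease down a group, though the pattern is less regular than for IE or radius.
Neither a single period nor a single group — weigh both effects.
Al > Ca: relative to Ca, both the across-period and down-group shifts push Al's electron affinity up.
Sn > Al: the two effects oppose for this pair; the across-period effect wins (107 vs 42 kJ/mol).
For reference (kJ/mol): Al 42, Ca 2, Sn 107.
So from lowest to highest: Ca < Al < Sn.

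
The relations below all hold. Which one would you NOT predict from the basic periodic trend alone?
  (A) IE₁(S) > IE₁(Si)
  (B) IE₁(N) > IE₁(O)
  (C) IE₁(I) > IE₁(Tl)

(B)

The general trend: first ionization energy increases across a period and decreases down a group.
(A) S (period 3, group 16) vs Si (period 3, group 14): the stated order agrees with the simple trend.
(B) N (period 2, group 15) vs O (period 2, group 16): the stated order contradicts the simple trend.
(C) I (period 5, group 17) vs Tl (period 6, group 13): the stated order agrees with the simple trend.
The exception is (B): pairing an electron in O's 2p⁴ costs repulsion energy, so O ionizes more easily than half-filled N (2p³).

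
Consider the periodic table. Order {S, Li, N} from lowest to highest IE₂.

Consider each +1 ion: S⁺ still has 5 valence electrons; Li⁺ is the bare [He] core; N⁺ still has 4 valence electrons.
Core electrons are held far more tightly than valence electrons, so Li tops the IE_2 order.
Valence configurations: S⁺ [Ne]3s²3p³, N⁺ [He]2s²2p².
The numbers (kJ/mol): S 2252, Li 7298, N 2856.
Putting it together, IE_2: S < N < Li.

S < N < Li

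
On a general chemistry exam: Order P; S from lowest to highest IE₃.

P < S

After 2 electrons have been removed, what remains? P²⁺ still has 3 valence electrons; S²⁺ still has 4 valence electrons.
All are still removing valence electrons, so compare the +2 ions as you would atoms: IE_3 generally rises across a period (higher Z_eff) and falls down a group (larger shell), subject to the usual subshell exceptions.
Valence configurations: P²⁺ [Ne]3s²3p¹, S²⁺ [Ne]3s²3p².
Approximate IE_3 values (kJ/mol): P 2914, S 3357.
Hence IE_3: P < S.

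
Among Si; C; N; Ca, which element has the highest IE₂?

N

IE_2 is the cost of taking one more electron from the +1 cation: Si⁺ still has 3 valence electrons; C⁺ still has 3 valence electrons; N⁺ still has 4 valence electrons; Ca⁺ still has 1 valence electron.
All are still removing valence electrons, so compare the +1 ions as you would atoms: IE_2 generally rises across a period (higher Z_eff) and falls down a group (larger shell), subject to the usual subshell exceptions.
Valence configurations: Si⁺ [Ne]3s²3p¹, C⁺ [He]2s²2p¹, N⁺ [He]2s²2p², Ca⁺ [Ar]4s¹.
Tabulated IE_2 (kJ/mol): Si 1577, C 2353, N 2856, Ca 1145.
Putting it together, IE_2: Ca < Si < C < N.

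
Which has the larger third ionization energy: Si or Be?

After 2 electrons have been removed, what remains? Si²⁺ still has 2 valence electrons; Be²⁺ is the bare [He] core.
Breaking into a closed-shell core is much more expensive than removing a leftover valence electron — Be has the largest IE_3 here.
Tabulated IE_3 (kJ/mol): Si 3232, Be 14849.
Hence IE_3: Si < Be.

Be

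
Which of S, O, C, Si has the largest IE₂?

O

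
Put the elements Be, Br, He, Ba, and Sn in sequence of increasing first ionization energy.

Ba < Sn < Be < Br < He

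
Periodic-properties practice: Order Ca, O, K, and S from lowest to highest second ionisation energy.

Ca < S < K < O

Consider each +1 ion: Ca⁺ still has 1 valence electron; O⁺ still has 5 valence electrons; K⁺ is the bare [Ar] core; S⁺ still has 5 valence electrons.
Usually core removal costs more than valence removal, but here the competition is close: a tightly held n=2 valence electron can cost more to remove than an n=3 core electron, so the actual values have to decide it.
Valence configurations: Ca⁺ [Ar]4s¹, O⁺ [He]2s²2p³, S⁺ [Ne]3s²3p³.
Approximate IE_2 values (kJ/mol): Ca 1145, O 3388, K 3052, S 2252.
So the second ionization energies run Ca < S < K < O.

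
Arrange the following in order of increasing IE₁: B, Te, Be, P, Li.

Li < B < Te < Be < P

Li is in period 2, group 1; Be is in period 2, group 2; B is in period 2, group 13; P is in period 3, group 15; Te is in period 5, group 16.
IE₁ increases left→right with effective nuclear charge and decreases top→bottom as the valence shell moves farther out.
These span different periods and groups, so the two trends combine.
B > Li: both are in period 2; the period trend gives B the larger value.
Te > B: period and group pull opposite ways; the across-period shift dominates (869 vs 801 kJ/mol).
Be > Te: period and group pull opposite ways; the down-group shift dominates (900 vs 869 kJ/mol).
P > Be: the two effects oppose for this pair; the across-period effect wins (1012 vs 900 kJ/mol).
Note the exception: Be has a higher first ionization energy than B, contrary to the simple trend — removing B's lone 2p electron is easier than breaking Be's filled 2s².
Tabulated first ionization energy (kJ/mol): Li 520, Be 900, B 801, P 1012, Te 869.
So from lowest to highest: Li < B < Te < Be < P.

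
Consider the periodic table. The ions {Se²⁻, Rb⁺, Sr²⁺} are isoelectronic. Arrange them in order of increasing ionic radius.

All of these have 36 electrons, so size is governed by nuclear charge alone: the more protons, the stronger the pull on the same electron cloud, and the smaller the ion.
Nuclear charges: Sr²⁺ (Z=38), Rb⁺ (Z=37), Se²⁻ (Z=34).
Smallest to largest: Sr²⁺ < Rb⁺ < Se²⁻.

Sr²⁺ < Rb⁺ < Se²⁻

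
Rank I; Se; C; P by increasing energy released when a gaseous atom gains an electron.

C is in period 2, group 14; P is in period 3, group 15; Se is in period 4, group 16; I is in period 5, group 17.
Electron affinity generally becomes more exothermic across a period toward the halogens and less exothermic down a group.
A diagonal step moves right (one effect) and down (the opposite effect) at once.
C > P: period and group pull opposite ways; the down-group shift dominates (122 vs 72 kJ/mol).
Se > C: the two effects oppose for this pair; the across-period effect wins (195 vs 122 kJ/mol).
I > Se: period and group pull opposite ways; the across-period shift dominates (295 vs 195 kJ/mol).
For reference (kJ/mol): C 122, P 72, Se 195, I 295.
So from lowest to highest: P < C < Se < I.

P, C, Se, I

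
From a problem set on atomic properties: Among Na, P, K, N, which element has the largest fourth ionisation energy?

Na

Consider each +3 ion: Na³⁺ is already 2 electrons into the core; P³⁺ still has 2 valence electrons; K³⁺ is already 2 electrons into the core; N³⁺ still has 2 valence electrons.
Usually core removal costs more than valence removal, but here the competition is close: a tightly held n=2 valence electron can cost more to remove than an n=3 core electron, so the actual values have to decide it.
Valence configurations: P³⁺ [Ne]3s², N³⁺ [He]2s².
Tabulated IE_4 (kJ/mol): Na 9543, P 4964, K 5877, N 7475.
Putting it together, IE_4: P < K < N < Na.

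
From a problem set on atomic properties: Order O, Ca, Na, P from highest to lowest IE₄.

Na, O, Ca, P

After 3 electrons have been removed, what remains? O³⁺ still has 3 valence electrons; Ca³⁺ is already 1 electron into the core; Na³⁺ is already 2 electrons into the core; P³⁺ still has 2 valence electrons.
Usually core removal costs more than valence removal, but here the competition is close: a tightly held n=2 valence electron can cost more to remove than an n=3 core electron, so the actual values have to decide it.
Valence configurations: O³⁺ [He]2s²2p¹, P³⁺ [Ne]3s².
Approximate IE_4 values (kJ/mol): O 7469, Ca 6491, Na 9543, P 4964.
Overall IE_4 order: P < Ca < O < Na.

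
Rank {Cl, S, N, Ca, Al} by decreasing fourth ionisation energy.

After 3 electrons have been removed, what remains? Cl³⁺ still has 4 valence electrons; S³⁺ still has 3 valence electrons; N³⁺ still has 2 valence electrons; Ca³⁺ is already 1 electron into the core; Al³⁺ is the bare [Ne] core.
Usually core removal costs more than valence removal, but here the competition is close: a tightly held n=2 valence electron can cost more to remove than an n=3 core electron, so the actual values have to decide it.
Valence configurations: Cl³⁺ [Ne]3s²3p², S³⁺ [Ne]3s²3p¹, N³⁺ [He]2s².
Approximate IE_4 values (kJ/mol): Cl 5159, S 4556, N 7475, Ca 6491, Al 11577.
Overall IE_4 order: S < Cl < Ca < N < Al.

Al > N > Ca > Cl > S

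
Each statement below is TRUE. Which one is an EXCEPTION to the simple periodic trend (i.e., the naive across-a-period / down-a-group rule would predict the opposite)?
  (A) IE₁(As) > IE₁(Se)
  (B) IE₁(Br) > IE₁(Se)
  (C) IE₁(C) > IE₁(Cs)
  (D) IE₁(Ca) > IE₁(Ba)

(A)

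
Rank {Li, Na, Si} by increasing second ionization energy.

IE_2 is the cost of taking one more electron from the +1 cation: Li⁺ is the bare [He] core; Na⁺ is the bare [Ne] core; Si⁺ still has 3 valence electrons.
Pulling an electron out of a noble-gas core costs far more than removing a remaining valence electron, so Na and Li sit at the high end of IE_2.
Tabulated IE_2 (kJ/mol): Li 7298, Na 4562, Si 1577.
Overall IE_2 order: Si < Na < Li.

Si, Na, Li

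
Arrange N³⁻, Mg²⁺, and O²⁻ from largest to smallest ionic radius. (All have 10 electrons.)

N³⁻ > O²⁻ > Mg²⁺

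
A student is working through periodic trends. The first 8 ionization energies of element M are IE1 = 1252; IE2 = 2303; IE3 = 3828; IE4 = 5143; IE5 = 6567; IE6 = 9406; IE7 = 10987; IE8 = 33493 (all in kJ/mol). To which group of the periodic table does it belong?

Group 17

Look for the largest jump between consecutive ionization energies: IE8/IE7 ≈ 3.0, far larger than any earlier ratio.
That jump marks the point where a core electron is being removed. So the atom has 7 valence electrons.
A main-group element with 7 valence electrons is in group 17.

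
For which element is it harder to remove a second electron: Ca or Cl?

Cl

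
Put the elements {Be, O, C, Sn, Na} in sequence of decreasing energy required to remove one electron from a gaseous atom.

O > C > Be > Sn > Na

Be is in period 2, group 2; C is in period 2, group 14; O is in period 2, group 16; Na is in period 3, group 1; Sn is in period 5, group 14.
First ionization energy rises across a period (greater Z_eff holds electrons more tightly) and falls down a group (valence electrons are farther from the nucleus).
These span different periods and groups, so the two trends combine.
Sn > Na: the two effects oppose for this pair; the across-period effect wins (709 vs 496 kJ/mol).
Be > Sn: the two effects oppose for this pair; the down-group effect wins (900 vs 709 kJ/mol).
C > Be: both are in period 2; the period trend gives C the larger value.
O > C: both are in period 2; the period trend gives O the larger value.
Approximate values (kJ/mol): Be 900, C 1086, O 1314, Na 496, Sn 709.
So from highest to lowest: O > C > Be > Sn > Na.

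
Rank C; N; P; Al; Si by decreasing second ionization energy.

N, C, P, Al, Si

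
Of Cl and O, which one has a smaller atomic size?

Atomic radius shrinks across a period as nuclear charge pulls the same shell inward, and grows down a group as new shells are added.
These sit on a diagonal, where the across-period and down-group effects partly cancel.
Cl > O: the two effects oppose for this pair; the down-group effect wins (99 vs 63 pm).
Approximate values (pm): O 63, Cl 99.
So O has the smaller atomic size (O < Cl).

O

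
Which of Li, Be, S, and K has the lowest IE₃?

S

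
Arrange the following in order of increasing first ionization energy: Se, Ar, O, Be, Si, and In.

In < Si < Be < Se < O < Ar

Be is in period 2, group 2; O is in period 2, group 16; Si is in period 3, group 14; Ar is in period 3, group 18; Se is in period 4, group 16; In is in period 5, group 13.
First ionization energy rises across a period (greater Z_eff holds electrons more tightly) and falls down a group (valence electrons are farther from the nucleus).
Here both period and group differ, so the two effects have to be weighed against each other.
Si > In: relative to In, both the across-period and down-group shifts push Si's first ionization energy up.
Be > Si: the two effects oppose for this pair; the down-group effect wins (900 vs 786 kJ/mol).
Se > Be: period and group pull opposite ways; the across-period shift dominates (941 vs 900 kJ/mol).
O > Se: O sits above Se in group 16, so the down-group effect alone puts O higher.
Ar > O: period and group pull opposite ways; the across-period shift dominates (1521 vs 1314 kJ/mol).
Approximate values (kJ/mol): Be 900, O 1314, Si 786, Ar 1521, Se 941, In 558.
So from lowest to highest: In < Si < Be < Se < O < Ar.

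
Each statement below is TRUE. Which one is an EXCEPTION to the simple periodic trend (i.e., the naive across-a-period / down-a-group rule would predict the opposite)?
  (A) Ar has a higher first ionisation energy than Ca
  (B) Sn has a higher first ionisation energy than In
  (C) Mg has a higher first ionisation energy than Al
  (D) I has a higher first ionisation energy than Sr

The general trend: first ionisation energy increases across a period and decreases down a group.
(A) Ar (period 3, group 18) vs Ca (period 4, group 2): the stated order agrees with the simple trend.
(B) Sn (period 5, group 14) vs In (period 5, group 13): the stated order agrees with the simple trend.
(C) Mg (period 3, group 2) vs Al (period 3, group 13): the stated order contradicts the simple trend.
(D) I (period 5, group 17) vs Sr (period 5, group 2): the stated order agrees with the simple trend.
The exception is (C): Al's single 3p electron is easier to remove than one from Mg's filled 3s².

(C)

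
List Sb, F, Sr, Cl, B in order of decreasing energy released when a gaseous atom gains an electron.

Cl > F > Sb > B > Sr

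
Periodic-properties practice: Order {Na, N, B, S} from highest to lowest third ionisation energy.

Na > N > B > S

After 2 electrons have been removed, what remains? Na²⁺ is already 1 electron into the core; N²⁺ still has 3 valence electrons; B²⁺ still has 1 valence electron; S²⁺ still has 4 valence electrons.
Breaking into a closed-shell core is much more expensive than removing a leftover valence electron — Na has the largest IE_3 here.
Valence configurations: N²⁺ [He]2s²2p¹, B²⁺ [He]2s¹, S²⁺ [Ne]3s²3p².
The numbers (kJ/mol): Na 6910, N 4578, B 3660, S 3357.
Overall IE_3 order: S < B < N < Na.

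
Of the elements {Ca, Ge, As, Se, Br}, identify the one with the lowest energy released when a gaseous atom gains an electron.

Ca is in period 4, group 2; Ge is in period 4, group 14; As is in period 4, group 15; Se is in period 4, group 16; Br is in period 4, group 17.
EA tends to increase across a period and decrease down a group, though the pattern is less regular than for IE or radius.
All lie in period 4; the across-period trend (electron affinity increases left to right) applies, with the exception below.
Note the exception: Ge has a higher electron affinity than As, contrary to the simple trend — adding an electron to As's half-filled 4p³ is unfavourable, so Ge (4p²) has the more exothermic EA.
For reference (kJ/mol): Ca 2, Ge 119, As 78, Se 195, Br 325.
The lowest energy released when a gaseous atom gains an electron among these belongs to Ca.

Ca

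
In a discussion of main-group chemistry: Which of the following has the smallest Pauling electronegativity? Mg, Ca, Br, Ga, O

O is in period 2, group 16; Mg is in period 3, group 2; Ca is in period 4, group 2; Ga is in period 4, group 13; Br is in period 4, group 17.
EN rises left→right (higher Z_eff, smaller atoms) and falls top→bottom (larger, more shielded atoms).
Neither a single period nor a single group — weigh both effects.
Mg > Ca: they share group 2; the group trend gives Mg the larger value.
Ga > Mg: period and group pull opposite ways; the across-period shift dominates (1.81 vs 1.31).
Br > Ga: both are in period 4; the period trend gives Br the larger value.
O > Br: the two effects oppose for this pair; the down-group effect wins (3.44 vs 2.96).
For reference (Pauling): O 3.44, Mg 1.31, Ca 1.00, Ga 1.81, Br 2.96.
The smallest Pauling electronegativity among these belongs to Ca.

Ca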